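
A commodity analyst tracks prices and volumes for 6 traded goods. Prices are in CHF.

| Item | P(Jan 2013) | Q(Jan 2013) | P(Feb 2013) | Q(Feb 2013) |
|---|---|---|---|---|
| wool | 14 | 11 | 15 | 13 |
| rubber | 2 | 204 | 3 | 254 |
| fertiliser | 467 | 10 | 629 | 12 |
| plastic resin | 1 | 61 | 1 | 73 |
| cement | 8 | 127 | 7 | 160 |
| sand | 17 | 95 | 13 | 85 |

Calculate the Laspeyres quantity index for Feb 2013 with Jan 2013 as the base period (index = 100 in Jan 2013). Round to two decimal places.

114.74

Laspeyres quantity index uses base-period prices as weights.
ΣP(Jan 2013)·Q(Feb 2013) = 14×13 + 2×254 + 467×12 + 1×73 + 8×160 + 17×85 = 182 + 508 + 5604 + 73 + 1280 + 1445 = 9092
ΣP(Jan 2013)·Q(Jan 2013) = 14×11 + 2×204 + 467×10 + 1×61 + 8×127 + 17×95 = 154 + 408 + 4670 + 61 + 1016 + 1615 = 7924
Index = 9092 / 7924 × 100 = 114.7400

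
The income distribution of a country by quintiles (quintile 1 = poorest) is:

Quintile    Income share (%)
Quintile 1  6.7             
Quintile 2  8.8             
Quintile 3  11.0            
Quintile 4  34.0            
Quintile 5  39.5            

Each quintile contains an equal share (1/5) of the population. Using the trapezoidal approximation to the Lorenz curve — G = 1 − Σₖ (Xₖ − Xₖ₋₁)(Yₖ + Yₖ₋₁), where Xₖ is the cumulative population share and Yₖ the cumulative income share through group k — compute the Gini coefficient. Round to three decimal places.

0.363

Cumulative income shares Yₖ: 0.0670, 0.1550, 0.2650, 0.6050, 1.0000
Σ (Xₖ−Xₖ₋₁)(Yₖ+Yₖ₋₁) = (1/5)(0.0670+0.0000) + (1/5)(0.1550+0.0670) + (1/5)(0.2650+0.1550) + (1/5)(0.6050+0.2650) + (1/5)(1.0000+0.6050)
  = 0.0134 + 0.0444 + 0.0840 + 0.1740 + 0.3210 = 0.6368
G = 1 − 0.6368 = 0.3632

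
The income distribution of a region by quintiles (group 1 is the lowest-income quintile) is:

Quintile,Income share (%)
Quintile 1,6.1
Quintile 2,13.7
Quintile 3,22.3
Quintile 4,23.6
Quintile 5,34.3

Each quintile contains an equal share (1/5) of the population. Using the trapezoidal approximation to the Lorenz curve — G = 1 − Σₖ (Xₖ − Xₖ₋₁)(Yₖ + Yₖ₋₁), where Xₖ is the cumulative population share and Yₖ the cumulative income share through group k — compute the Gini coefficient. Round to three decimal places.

Cumulative income shares Yₖ: 0.0610, 0.1980, 0.4210, 0.6570, 1.0000
Σ (Xₖ−Xₖ₋₁)(Yₖ+Yₖ₋₁) = (1/5)(0.0610+0.0000) + (1/5)(0.1980+0.0610) + (1/5)(0.4210+0.1980) + (1/5)(0.6570+0.4210) + (1/5)(1.0000+0.6570)
  = 0.0122 + 0.0518 + 0.1238 + 0.2156 + 0.3314 = 0.7348
G = 1 − 0.7348 = 0.2652

0.265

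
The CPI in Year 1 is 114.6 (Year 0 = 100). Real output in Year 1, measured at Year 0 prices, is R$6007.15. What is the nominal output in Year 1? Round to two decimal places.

Nominal = Real × (Index/100) = 6007.15 × (114.6/100)
        = 6007.15 × 1.146 = 6884.1939

6884.19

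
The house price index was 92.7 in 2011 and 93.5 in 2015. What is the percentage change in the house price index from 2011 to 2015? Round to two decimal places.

Change = (93.5 − 92.7) / 92.7 × 100
       = 0.8 / 92.7 × 100 = 0.8630%

0.86%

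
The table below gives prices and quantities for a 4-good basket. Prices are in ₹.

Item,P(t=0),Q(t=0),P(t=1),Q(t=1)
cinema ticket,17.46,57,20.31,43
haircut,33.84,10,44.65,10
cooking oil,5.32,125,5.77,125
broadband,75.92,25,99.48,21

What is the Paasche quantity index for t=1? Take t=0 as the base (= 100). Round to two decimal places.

Paasche quantity index uses current-period prices as weights.
ΣP(t=1)·Q(t=1) = 20.31×43 + 44.65×10 + 5.77×125 + 99.48×21 = 873.33 + 446.5 + 721.25 + 2089.08 = 4130.16
ΣP(t=1)·Q(t=0) = 20.31×57 + 44.65×10 + 5.77×125 + 99.48×25 = 1157.67 + 446.5 + 721.25 + 2487 = 4812.42
Index = 4130.16 / 4812.42 × 100 = 85.8229

85.82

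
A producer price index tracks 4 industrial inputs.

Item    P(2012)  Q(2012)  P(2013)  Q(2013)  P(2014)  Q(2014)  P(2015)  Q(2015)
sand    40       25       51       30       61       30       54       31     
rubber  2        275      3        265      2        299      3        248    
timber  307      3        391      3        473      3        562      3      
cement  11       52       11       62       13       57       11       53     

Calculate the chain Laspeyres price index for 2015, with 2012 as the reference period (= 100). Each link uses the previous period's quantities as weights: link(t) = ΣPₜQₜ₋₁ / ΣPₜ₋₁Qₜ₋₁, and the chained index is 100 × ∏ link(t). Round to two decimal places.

Link 2012→2013:
ΣP(2013)Q(2012) = 51×25 + 3×275 + 391×3 + 11×52 = 1275 + 825 + 1173 + 572 = 3845
ΣP(2012)Q(2012) = 40×25 + 2×275 + 307×3 + 11×52 = 1000 + 550 + 921 + 572 = 3043
link = 3845/3043 = 1.263556
Link 2013→2014:
ΣP(2014)Q(2013) = 61×30 + 2×265 + 473×3 + 13×62 = 1830 + 530 + 1419 + 806 = 4585
ΣP(2013)Q(2013) = 51×30 + 3×265 + 391×3 + 11×62 = 1530 + 795 + 1173 + 682 = 4180
link = 4585/4180 = 1.096890
Link 2014→2015:
ΣP(2015)Q(2014) = 54×30 + 3×299 + 562×3 + 11×57 = 1620 + 897 + 1686 + 627 = 4830
ΣP(2014)Q(2014) = 61×30 + 2×299 + 473×3 + 13×57 = 1830 + 598 + 1419 + 741 = 4588
link = 4830/4588 = 1.052746
Chained index = 100 × 1.263556 × 1.096890 × 1.052746 = 145.9087

145.91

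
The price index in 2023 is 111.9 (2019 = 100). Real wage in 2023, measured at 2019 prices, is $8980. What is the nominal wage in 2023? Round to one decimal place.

Nominal = Real × (Index/100) = 8980 × (111.9/100)
        = 8980 × 1.119 = 10048.6200

10048.6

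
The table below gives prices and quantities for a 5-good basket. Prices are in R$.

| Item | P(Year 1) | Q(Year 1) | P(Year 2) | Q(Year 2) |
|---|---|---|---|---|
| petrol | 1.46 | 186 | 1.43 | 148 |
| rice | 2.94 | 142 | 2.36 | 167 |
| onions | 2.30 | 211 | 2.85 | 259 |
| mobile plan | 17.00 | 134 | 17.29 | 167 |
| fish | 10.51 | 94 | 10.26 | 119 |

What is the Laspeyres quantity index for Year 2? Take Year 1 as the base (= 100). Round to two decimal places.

121.44

Laspeyres quantity index uses base-period prices as weights.
ΣP(Year 1)·Q(Year 2) = 1.46×148 + 2.94×167 + 2.30×259 + 17.00×167 + 10.51×119 = 216.08 + 490.98 + 595.7 + 2839 + 1250.69 = 5392.45
ΣP(Year 1)·Q(Year 1) = 1.46×186 + 2.94×142 + 2.30×211 + 17.00×134 + 10.51×94 = 271.56 + 417.48 + 485.3 + 2278 + 987.94 = 4440.28
Index = 5392.45 / 4440.28 × 100 = 121.4439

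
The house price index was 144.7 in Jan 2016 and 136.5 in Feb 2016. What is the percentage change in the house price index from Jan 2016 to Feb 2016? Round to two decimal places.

Change = (136.5 − 144.7) / 144.7 × 100
       = -8.2 / 144.7 × 100 = -5.6669%

-5.67%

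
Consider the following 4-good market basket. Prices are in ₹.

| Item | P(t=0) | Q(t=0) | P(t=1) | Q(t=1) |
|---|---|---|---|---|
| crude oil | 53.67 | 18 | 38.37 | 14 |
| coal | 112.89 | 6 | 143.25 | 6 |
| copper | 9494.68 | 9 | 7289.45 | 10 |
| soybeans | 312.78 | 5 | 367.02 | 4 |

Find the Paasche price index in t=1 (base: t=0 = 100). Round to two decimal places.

Paasche price index uses current-period quantities as weights.
ΣP(t=1)·Q(t=1) = 38.37×14 + 143.25×6 + 7289.45×10 + 367.02×4 = 537.18 + 859.5 + 72894.5 + 1468.08 = 75759.26
ΣP(t=0)·Q(t=1) = 53.67×14 + 112.89×6 + 9494.68×10 + 312.78×4 = 751.38 + 677.34 + 94946.8 + 1251.12 = 97626.64
Index = 75759.26 / 97626.64 × 100 = 77.6010

77.60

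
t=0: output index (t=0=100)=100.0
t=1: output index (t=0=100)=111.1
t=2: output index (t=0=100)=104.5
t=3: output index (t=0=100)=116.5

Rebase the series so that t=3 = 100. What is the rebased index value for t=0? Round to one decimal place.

Rebased(t=0) = 100.0 / 116.5 × 100 = 85.8369

85.8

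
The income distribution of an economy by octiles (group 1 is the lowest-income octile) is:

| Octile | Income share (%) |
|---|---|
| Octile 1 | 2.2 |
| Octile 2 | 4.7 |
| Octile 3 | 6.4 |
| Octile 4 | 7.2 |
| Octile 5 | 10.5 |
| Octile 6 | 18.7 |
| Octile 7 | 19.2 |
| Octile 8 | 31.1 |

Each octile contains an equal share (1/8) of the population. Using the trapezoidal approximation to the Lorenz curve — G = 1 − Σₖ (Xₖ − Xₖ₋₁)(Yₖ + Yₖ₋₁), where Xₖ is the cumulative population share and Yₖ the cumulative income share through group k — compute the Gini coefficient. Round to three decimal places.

Cumulative income shares Yₖ: 0.0220, 0.0690, 0.1330, 0.2050, 0.3100, 0.4970, 0.6890, 1.0000
Σ (Xₖ−Xₖ₋₁)(Yₖ+Yₖ₋₁) = (1/8)(0.0220+0.0000) + (1/8)(0.0690+0.0220) + (1/8)(0.1330+0.0690) + (1/8)(0.2050+0.1330) + (1/8)(0.3100+0.2050) + (1/8)(0.4970+0.3100) + (1/8)(0.6890+0.4970) + (1/8)(1.0000+0.6890)
  = 0.0028 + 0.0114 + 0.0253 + 0.0423 + 0.0644 + 0.1009 + 0.1482 + 0.2111 = 0.6062
G = 1 − 0.6062 = 0.3938

0.394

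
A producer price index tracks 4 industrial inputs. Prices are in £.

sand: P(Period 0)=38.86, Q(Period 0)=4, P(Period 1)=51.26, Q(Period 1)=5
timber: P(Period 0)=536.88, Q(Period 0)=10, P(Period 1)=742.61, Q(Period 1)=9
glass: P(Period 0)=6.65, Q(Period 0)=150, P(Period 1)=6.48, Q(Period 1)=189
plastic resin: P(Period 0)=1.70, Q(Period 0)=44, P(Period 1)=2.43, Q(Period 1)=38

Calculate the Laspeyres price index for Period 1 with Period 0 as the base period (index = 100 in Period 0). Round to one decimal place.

Laspeyres price index uses base-period quantities as weights.
ΣP(Period 1)·Q(Period 0) = 51.26×4 + 742.61×10 + 6.48×150 + 2.43×44 = 205.04 + 7426.1 + 972 + 106.92 = 8710.06
ΣP(Period 0)·Q(Period 0) = 38.86×4 + 536.88×10 + 6.65×150 + 1.70×44 = 155.44 + 5368.8 + 997.5 + 74.8 = 6596.54
Index = 8710.06 / 6596.54 × 100 = 132.0398

132.0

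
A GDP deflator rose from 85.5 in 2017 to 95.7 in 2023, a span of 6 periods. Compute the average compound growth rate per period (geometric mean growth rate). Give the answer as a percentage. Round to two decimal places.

1.90%

Growth factor = (95.7/85.5)^(1/6) = (1.119298)^(1/6) = 1.018961
Growth rate = 1.018961 − 1 = 0.018961 = 1.8961%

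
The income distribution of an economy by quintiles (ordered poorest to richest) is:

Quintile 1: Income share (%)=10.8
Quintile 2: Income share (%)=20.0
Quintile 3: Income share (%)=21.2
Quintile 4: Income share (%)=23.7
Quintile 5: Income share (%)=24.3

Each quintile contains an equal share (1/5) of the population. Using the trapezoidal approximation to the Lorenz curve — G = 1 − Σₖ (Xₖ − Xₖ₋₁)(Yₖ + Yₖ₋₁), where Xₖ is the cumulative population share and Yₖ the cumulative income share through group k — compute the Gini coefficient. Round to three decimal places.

Cumulative income shares Yₖ: 0.1080, 0.3080, 0.5200, 0.7570, 1.0000
Σ (Xₖ−Xₖ₋₁)(Yₖ+Yₖ₋₁) = (1/5)(0.1080+0.0000) + (1/5)(0.3080+0.1080) + (1/5)(0.5200+0.3080) + (1/5)(0.7570+0.5200) + (1/5)(1.0000+0.7570)
  = 0.0216 + 0.0832 + 0.1656 + 0.2554 + 0.3514 = 0.8772
G = 1 − 0.8772 = 0.1228

0.123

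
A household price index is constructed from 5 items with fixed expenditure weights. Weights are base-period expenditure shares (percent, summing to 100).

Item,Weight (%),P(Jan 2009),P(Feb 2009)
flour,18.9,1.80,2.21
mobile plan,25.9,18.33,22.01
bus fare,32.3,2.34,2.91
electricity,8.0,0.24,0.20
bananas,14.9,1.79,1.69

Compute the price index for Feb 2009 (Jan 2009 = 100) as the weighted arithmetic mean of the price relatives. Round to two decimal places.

flour: 18.9 × (2.21/1.80) = 18.9 × 1.227778 = 23.2050
mobile plan: 25.9 × (22.01/18.33) = 25.9 × 1.200764 = 31.0998
bus fare: 32.3 × (2.91/2.34) = 32.3 × 1.243590 = 40.1679
electricity: 8.0 × (0.20/0.24) = 8.0 × 0.833333 = 6.6667
bananas: 14.9 × (1.69/1.79) = 14.9 × 0.944134 = 14.0676
Index = Σ wᵢ·(p₁ᵢ/p₀ᵢ) = 23.2050 + 31.0998 + 40.1679 + 6.6667 + 14.0676 = 115.2070

115.21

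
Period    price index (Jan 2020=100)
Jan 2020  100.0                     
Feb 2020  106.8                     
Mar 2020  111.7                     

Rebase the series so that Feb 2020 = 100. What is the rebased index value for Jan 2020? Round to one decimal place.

93.6

Rebased(Jan 2020) = 100.0 / 106.8 × 100 = 93.6330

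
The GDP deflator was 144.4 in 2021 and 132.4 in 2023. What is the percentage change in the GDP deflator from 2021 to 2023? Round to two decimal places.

Change = (132.4 − 144.4) / 144.4 × 100
       = -12.0 / 144.4 × 100 = -8.3102%

-8.31%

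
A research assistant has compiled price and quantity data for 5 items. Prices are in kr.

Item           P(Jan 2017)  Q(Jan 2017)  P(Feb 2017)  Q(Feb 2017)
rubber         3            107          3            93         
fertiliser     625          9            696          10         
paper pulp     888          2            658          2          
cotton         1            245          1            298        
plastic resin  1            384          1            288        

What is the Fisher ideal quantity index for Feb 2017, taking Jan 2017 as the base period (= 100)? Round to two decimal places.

Laspeyres component (base-period weights):
ΣP(Jan 2017)Q(Feb 2017) = 3×93 + 625×10 + 888×2 + 1×298 + 1×288 = 279 + 6250 + 1776 + 298 + 288 = 8891
ΣP(Jan 2017)Q(Jan 2017) = 3×107 + 625×9 + 888×2 + 1×245 + 1×384 = 321 + 5625 + 1776 + 245 + 384 = 8351
L = 8891 / 8351 × 100 = 106.4663
Paasche component (current-period weights):
ΣP(Feb 2017)Q(Feb 2017) = 3×93 + 696×10 + 658×2 + 1×298 + 1×288 = 279 + 6960 + 1316 + 298 + 288 = 9141
ΣP(Feb 2017)Q(Jan 2017) = 3×107 + 696×9 + 658×2 + 1×245 + 1×384 = 321 + 6264 + 1316 + 245 + 384 = 8530
P = 9141 / 8530 × 100 = 107.1630
Fisher = √(L × P) = √(106.4663 × 107.1630) = 106.8141

106.81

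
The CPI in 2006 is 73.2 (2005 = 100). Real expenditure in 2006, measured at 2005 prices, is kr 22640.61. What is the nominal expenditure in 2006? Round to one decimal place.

16572.9

Nominal = Real × (Index/100) = 22640.61 × (73.2/100)
        = 22640.61 × 0.732 = 16572.9265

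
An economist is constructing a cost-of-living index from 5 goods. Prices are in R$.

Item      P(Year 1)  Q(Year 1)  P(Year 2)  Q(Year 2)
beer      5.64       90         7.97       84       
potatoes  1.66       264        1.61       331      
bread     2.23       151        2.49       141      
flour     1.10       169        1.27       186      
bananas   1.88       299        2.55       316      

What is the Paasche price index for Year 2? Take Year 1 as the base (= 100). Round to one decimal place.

Paasche price index uses current-period quantities as weights.
ΣP(Year 2)·Q(Year 2) = 7.97×84 + 1.61×331 + 2.49×141 + 1.27×186 + 2.55×316 = 669.48 + 532.91 + 351.09 + 236.22 + 805.8 = 2595.5
ΣP(Year 1)·Q(Year 2) = 5.64×84 + 1.66×331 + 2.23×141 + 1.10×186 + 1.88×316 = 473.76 + 549.46 + 314.43 + 204.6 + 594.08 = 2136.33
Index = 2595.5 / 2136.33 × 100 = 121.4934

121.5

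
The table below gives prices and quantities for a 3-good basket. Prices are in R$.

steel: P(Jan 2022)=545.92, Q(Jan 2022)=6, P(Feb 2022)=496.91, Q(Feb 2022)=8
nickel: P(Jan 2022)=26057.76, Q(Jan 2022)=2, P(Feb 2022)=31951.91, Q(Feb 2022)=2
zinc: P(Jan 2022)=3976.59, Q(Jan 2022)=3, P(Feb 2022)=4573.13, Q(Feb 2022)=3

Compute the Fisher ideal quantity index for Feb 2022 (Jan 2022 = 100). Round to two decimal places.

101.43

Laspeyres component (base-period weights):
ΣP(Jan 2022)Q(Feb 2022) = 545.92×8 + 26057.76×2 + 3976.59×3 = 4367.36 + 52115.52 + 11929.77 = 68412.65
ΣP(Jan 2022)Q(Jan 2022) = 545.92×6 + 26057.76×2 + 3976.59×3 = 3275.52 + 52115.52 + 11929.77 = 67320.81
L = 68412.65 / 67320.81 × 100 = 101.6218
Paasche component (current-period weights):
ΣP(Feb 2022)Q(Feb 2022) = 496.91×8 + 31951.91×2 + 4573.13×3 = 3975.28 + 63903.82 + 13719.39 = 81598.49
ΣP(Feb 2022)Q(Jan 2022) = 496.91×6 + 31951.91×2 + 4573.13×3 = 2981.46 + 63903.82 + 13719.39 = 80604.67
P = 81598.49 / 80604.67 × 100 = 101.2330
Fisher = √(L × P) = √(101.6218 × 101.2330) = 101.4272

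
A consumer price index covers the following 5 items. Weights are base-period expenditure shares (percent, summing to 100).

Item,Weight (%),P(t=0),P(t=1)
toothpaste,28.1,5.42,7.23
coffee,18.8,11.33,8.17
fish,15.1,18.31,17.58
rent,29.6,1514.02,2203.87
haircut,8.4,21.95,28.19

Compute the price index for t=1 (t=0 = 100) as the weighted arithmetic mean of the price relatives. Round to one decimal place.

119.4

toothpaste: 28.1 × (7.23/5.42) = 28.1 × 1.333948 = 37.4839
coffee: 18.8 × (8.17/11.33) = 18.8 × 0.721094 = 13.5566
fish: 15.1 × (17.58/18.31) = 15.1 × 0.960131 = 14.4980
rent: 29.6 × (2203.87/1514.02) = 29.6 × 1.455641 = 43.0870
haircut: 8.4 × (28.19/21.95) = 8.4 × 1.284282 = 10.7880
Index = Σ wᵢ·(p₁ᵢ/p₀ᵢ) = 37.4839 + 13.5566 + 14.4980 + 43.0870 + 10.7880 = 119.4135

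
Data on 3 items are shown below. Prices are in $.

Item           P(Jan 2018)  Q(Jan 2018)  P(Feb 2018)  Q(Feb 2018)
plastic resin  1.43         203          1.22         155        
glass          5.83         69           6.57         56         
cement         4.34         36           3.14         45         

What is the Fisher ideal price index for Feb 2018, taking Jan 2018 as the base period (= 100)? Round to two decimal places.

Laspeyres component (base-period weights):
ΣP(Feb 2018)Q(Jan 2018) = 1.22×203 + 6.57×69 + 3.14×36 = 247.66 + 453.33 + 113.04 = 814.03
ΣP(Jan 2018)Q(Jan 2018) = 1.43×203 + 5.83×69 + 4.34×36 = 290.29 + 402.27 + 156.24 = 848.8
L = 814.03 / 848.8 × 100 = 95.9036
Paasche component (current-period weights):
ΣP(Feb 2018)Q(Feb 2018) = 1.22×155 + 6.57×56 + 3.14×45 = 189.1 + 367.92 + 141.3 = 698.32
ΣP(Jan 2018)Q(Feb 2018) = 1.43×155 + 5.83×56 + 4.34×45 = 221.65 + 326.48 + 195.3 = 743.43
P = 698.32 / 743.43 × 100 = 93.9322
Fisher = √(L × P) = √(95.9036 × 93.9322) = 94.9128

94.91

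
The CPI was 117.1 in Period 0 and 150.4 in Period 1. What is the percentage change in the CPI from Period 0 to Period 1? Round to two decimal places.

28.44%

Change = (150.4 − 117.1) / 117.1 × 100
       = 33.3 / 117.1 × 100 = 28.4372%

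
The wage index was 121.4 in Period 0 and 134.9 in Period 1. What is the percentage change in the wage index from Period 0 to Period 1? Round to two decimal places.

Change = (134.9 − 121.4) / 121.4 × 100
       = 13.5 / 121.4 × 100 = 11.1203%

11.12%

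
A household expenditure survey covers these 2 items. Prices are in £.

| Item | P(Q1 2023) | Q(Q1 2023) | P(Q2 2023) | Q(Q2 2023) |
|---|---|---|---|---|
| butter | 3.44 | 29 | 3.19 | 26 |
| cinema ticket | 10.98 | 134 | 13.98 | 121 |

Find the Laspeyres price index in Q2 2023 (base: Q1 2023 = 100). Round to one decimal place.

125.1

Laspeyres price index uses base-period quantities as weights.
ΣP(Q2 2023)·Q(Q1 2023) = 3.19×29 + 13.98×134 = 92.51 + 1873.32 = 1965.83
ΣP(Q1 2023)·Q(Q1 2023) = 3.44×29 + 10.98×134 = 99.76 + 1471.32 = 1571.08
Index = 1965.83 / 1571.08 × 100 = 125.1260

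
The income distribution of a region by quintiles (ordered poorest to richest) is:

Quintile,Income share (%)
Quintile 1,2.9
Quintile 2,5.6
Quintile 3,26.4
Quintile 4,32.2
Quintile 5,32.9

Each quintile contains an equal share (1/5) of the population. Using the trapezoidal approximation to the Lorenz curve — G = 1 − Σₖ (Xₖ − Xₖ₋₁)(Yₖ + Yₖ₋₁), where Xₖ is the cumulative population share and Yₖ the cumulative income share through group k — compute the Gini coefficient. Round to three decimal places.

Cumulative income shares Yₖ: 0.0290, 0.0850, 0.3490, 0.6710, 1.0000
Σ (Xₖ−Xₖ₋₁)(Yₖ+Yₖ₋₁) = (1/5)(0.0290+0.0000) + (1/5)(0.0850+0.0290) + (1/5)(0.3490+0.0850) + (1/5)(0.6710+0.3490) + (1/5)(1.0000+0.6710)
  = 0.0058 + 0.0228 + 0.0868 + 0.2040 + 0.3342 = 0.6536
G = 1 − 0.6536 = 0.3464

0.346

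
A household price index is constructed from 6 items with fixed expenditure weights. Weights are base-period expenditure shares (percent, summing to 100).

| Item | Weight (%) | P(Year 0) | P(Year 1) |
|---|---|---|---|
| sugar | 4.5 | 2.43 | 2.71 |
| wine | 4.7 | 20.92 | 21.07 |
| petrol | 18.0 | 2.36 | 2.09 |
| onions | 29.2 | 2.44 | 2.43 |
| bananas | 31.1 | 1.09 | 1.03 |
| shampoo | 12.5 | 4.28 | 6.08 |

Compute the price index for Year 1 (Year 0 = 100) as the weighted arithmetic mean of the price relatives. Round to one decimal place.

101.9

sugar: 4.5 × (2.71/2.43) = 4.5 × 1.115226 = 5.0185
wine: 4.7 × (21.07/20.92) = 4.7 × 1.007170 = 4.7337
petrol: 18.0 × (2.09/2.36) = 18.0 × 0.885593 = 15.9407
onions: 29.2 × (2.43/2.44) = 29.2 × 0.995902 = 29.0803
bananas: 31.1 × (1.03/1.09) = 31.1 × 0.944954 = 29.3881
shampoo: 12.5 × (6.08/4.28) = 12.5 × 1.420561 = 17.7570
Index = Σ wᵢ·(p₁ᵢ/p₀ᵢ) = 5.0185 + 4.7337 + 15.9407 + 29.0803 + 29.3881 + 17.7570 = 101.9183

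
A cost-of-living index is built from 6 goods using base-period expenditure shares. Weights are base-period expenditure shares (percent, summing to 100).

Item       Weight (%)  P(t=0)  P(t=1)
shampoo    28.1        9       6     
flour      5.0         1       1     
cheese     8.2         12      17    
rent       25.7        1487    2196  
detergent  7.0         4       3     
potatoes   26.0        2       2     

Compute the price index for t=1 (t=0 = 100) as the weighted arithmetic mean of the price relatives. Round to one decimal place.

104.6

shampoo: 28.1 × (6/9) = 28.1 × 0.666667 = 18.7333
flour: 5.0 × (1/1) = 5.0 × 1.000000 = 5.0000
cheese: 8.2 × (17/12) = 8.2 × 1.416667 = 11.6167
rent: 25.7 × (2196/1487) = 25.7 × 1.476799 = 37.9537
detergent: 7.0 × (3/4) = 7.0 × 0.750000 = 5.2500
potatoes: 26.0 × (2/2) = 26.0 × 1.000000 = 26.0000
Index = Σ wᵢ·(p₁ᵢ/p₀ᵢ) = 18.7333 + 5.0000 + 11.6167 + 37.9537 + 5.2500 + 26.0000 = 104.5537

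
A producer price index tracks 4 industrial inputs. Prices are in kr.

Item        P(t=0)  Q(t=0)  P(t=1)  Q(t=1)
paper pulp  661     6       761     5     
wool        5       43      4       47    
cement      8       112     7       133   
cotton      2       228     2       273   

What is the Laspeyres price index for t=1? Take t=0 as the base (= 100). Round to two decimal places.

108.04

Laspeyres price index uses base-period quantities as weights.
ΣP(t=1)·Q(t=0) = 761×6 + 4×43 + 7×112 + 2×228 = 4566 + 172 + 784 + 456 = 5978
ΣP(t=0)·Q(t=0) = 661×6 + 5×43 + 8×112 + 2×228 = 3966 + 215 + 896 + 456 = 5533
Index = 5978 / 5533 × 100 = 108.0427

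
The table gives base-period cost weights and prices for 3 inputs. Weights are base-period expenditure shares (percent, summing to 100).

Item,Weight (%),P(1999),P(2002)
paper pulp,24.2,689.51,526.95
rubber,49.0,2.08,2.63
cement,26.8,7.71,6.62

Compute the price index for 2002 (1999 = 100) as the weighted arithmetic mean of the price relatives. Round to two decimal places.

paper pulp: 24.2 × (526.95/689.51) = 24.2 × 0.764238 = 18.4946
rubber: 49.0 × (2.63/2.08) = 49.0 × 1.264423 = 61.9567
cement: 26.8 × (6.62/7.71) = 26.8 × 0.858625 = 23.0112
Index = Σ wᵢ·(p₁ᵢ/p₀ᵢ) = 18.4946 + 61.9567 + 23.0112 = 103.4625

103.46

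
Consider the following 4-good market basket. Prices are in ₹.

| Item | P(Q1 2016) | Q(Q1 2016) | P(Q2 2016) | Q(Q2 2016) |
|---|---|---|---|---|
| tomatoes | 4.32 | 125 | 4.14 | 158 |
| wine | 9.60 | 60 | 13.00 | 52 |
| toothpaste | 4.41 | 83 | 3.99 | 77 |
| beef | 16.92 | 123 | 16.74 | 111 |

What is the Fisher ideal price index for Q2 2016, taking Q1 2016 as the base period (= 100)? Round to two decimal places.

103.16

Laspeyres component (base-period weights):
ΣP(Q2 2016)Q(Q1 2016) = 4.14×125 + 13.00×60 + 3.99×83 + 16.74×123 = 517.5 + 780 + 331.17 + 2059.02 = 3687.69
ΣP(Q1 2016)Q(Q1 2016) = 4.32×125 + 9.60×60 + 4.41×83 + 16.92×123 = 540 + 576 + 366.03 + 2081.16 = 3563.19
L = 3687.69 / 3563.19 × 100 = 103.4941
Paasche component (current-period weights):
ΣP(Q2 2016)Q(Q2 2016) = 4.14×158 + 13.00×52 + 3.99×77 + 16.74×111 = 654.12 + 676 + 307.23 + 1858.14 = 3495.49
ΣP(Q1 2016)Q(Q2 2016) = 4.32×158 + 9.60×52 + 4.41×77 + 16.92×111 = 682.56 + 499.2 + 339.57 + 1878.12 = 3399.45
P = 3495.49 / 3399.45 × 100 = 102.8252
Fisher = √(L × P) = √(103.4941 × 102.8252) = 103.1591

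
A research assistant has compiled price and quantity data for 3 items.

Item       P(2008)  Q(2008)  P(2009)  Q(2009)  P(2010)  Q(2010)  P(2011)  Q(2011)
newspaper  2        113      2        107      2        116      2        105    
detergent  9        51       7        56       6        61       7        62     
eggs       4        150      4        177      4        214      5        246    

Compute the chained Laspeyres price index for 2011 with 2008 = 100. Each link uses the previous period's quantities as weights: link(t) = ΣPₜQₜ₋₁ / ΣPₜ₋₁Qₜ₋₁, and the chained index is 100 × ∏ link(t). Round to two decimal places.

104.81

Link 2008→2009:
ΣP(2009)Q(2008) = 2×113 + 7×51 + 4×150 = 226 + 357 + 600 = 1183
ΣP(2008)Q(2008) = 2×113 + 9×51 + 4×150 = 226 + 459 + 600 = 1285
link = 1183/1285 = 0.920623
Link 2009→2010:
ΣP(2010)Q(2009) = 2×107 + 6×56 + 4×177 = 214 + 336 + 708 = 1258
ΣP(2009)Q(2009) = 2×107 + 7×56 + 4×177 = 214 + 392 + 708 = 1314
link = 1258/1314 = 0.957382
Link 2010→2011:
ΣP(2011)Q(2010) = 2×116 + 7×61 + 5×214 = 232 + 427 + 1070 = 1729
ΣP(2010)Q(2010) = 2×116 + 6×61 + 4×214 = 232 + 366 + 856 = 1454
link = 1729/1454 = 1.189133
Chained index = 100 × 0.920623 × 0.957382 × 1.189133 = 104.8087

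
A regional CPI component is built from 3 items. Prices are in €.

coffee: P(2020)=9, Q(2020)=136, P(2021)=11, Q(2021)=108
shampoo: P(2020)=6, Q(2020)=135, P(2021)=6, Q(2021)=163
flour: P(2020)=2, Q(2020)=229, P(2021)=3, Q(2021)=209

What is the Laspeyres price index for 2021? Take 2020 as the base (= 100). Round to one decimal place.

Laspeyres price index uses base-period quantities as weights.
ΣP(2021)·Q(2020) = 11×136 + 6×135 + 3×229 = 1496 + 810 + 687 = 2993
ΣP(2020)·Q(2020) = 9×136 + 6×135 + 2×229 = 1224 + 810 + 458 = 2492
Index = 2993 / 2492 × 100 = 120.1043

120.1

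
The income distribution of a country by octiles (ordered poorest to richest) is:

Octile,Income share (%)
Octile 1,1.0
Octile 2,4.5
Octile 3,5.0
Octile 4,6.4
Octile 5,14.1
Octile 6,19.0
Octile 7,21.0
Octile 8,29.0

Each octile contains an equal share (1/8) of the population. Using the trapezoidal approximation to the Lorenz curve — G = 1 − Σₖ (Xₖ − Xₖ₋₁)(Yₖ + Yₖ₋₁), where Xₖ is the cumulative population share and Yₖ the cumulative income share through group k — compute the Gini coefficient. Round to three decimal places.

Cumulative income shares Yₖ: 0.0100, 0.0550, 0.1050, 0.1690, 0.3100, 0.5000, 0.7100, 1.0000
Σ (Xₖ−Xₖ₋₁)(Yₖ+Yₖ₋₁) = (1/8)(0.0100+0.0000) + (1/8)(0.0550+0.0100) + (1/8)(0.1050+0.0550) + (1/8)(0.1690+0.1050) + (1/8)(0.3100+0.1690) + (1/8)(0.5000+0.3100) + (1/8)(0.7100+0.5000) + (1/8)(1.0000+0.7100)
  = 0.0013 + 0.0081 + 0.0200 + 0.0343 + 0.0599 + 0.1013 + 0.1512 + 0.2137 = 0.5897
G = 1 − 0.5897 = 0.4103

0.410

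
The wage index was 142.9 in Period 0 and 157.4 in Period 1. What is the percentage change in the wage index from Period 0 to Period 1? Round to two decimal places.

Change = (157.4 − 142.9) / 142.9 × 100
       = 14.5 / 142.9 × 100 = 10.1470%

10.15%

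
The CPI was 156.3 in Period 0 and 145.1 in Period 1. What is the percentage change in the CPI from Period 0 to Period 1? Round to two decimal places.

Change = (145.1 − 156.3) / 156.3 × 100
       = -11.2 / 156.3 × 100 = -7.1657%

-7.17%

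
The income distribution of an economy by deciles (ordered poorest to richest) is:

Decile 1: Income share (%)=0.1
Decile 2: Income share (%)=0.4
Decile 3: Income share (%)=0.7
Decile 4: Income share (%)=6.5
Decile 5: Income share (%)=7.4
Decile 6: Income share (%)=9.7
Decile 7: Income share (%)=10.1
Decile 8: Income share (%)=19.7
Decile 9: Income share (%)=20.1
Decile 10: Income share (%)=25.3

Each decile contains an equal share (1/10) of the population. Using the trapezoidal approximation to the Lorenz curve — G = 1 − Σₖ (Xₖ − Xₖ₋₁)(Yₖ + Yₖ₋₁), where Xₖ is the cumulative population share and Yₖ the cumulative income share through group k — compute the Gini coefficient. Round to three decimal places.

Cumulative income shares Yₖ: 0.0010, 0.0050, 0.0120, 0.0770, 0.1510, 0.2480, 0.3490, 0.5460, 0.7470, 1.0000
Σ (Xₖ−Xₖ₋₁)(Yₖ+Yₖ₋₁) = (1/10)(0.0010+0.0000) + (1/10)(0.0050+0.0010) + (1/10)(0.0120+0.0050) + (1/10)(0.0770+0.0120) + (1/10)(0.1510+0.0770) + (1/10)(0.2480+0.1510) + (1/10)(0.3490+0.2480) + (1/10)(0.5460+0.3490) + (1/10)(0.7470+0.5460) + (1/10)(1.0000+0.7470)
  = 0.0001 + 0.0006 + 0.0017 + 0.0089 + 0.0228 + 0.0399 + 0.0597 + 0.0895 + 0.1293 + 0.1747 = 0.5272
G = 1 − 0.5272 = 0.4728

0.473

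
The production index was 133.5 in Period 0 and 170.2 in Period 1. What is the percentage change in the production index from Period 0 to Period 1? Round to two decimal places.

27.49%

Change = (170.2 − 133.5) / 133.5 × 100
       = 36.7 / 133.5 × 100 = 27.4906%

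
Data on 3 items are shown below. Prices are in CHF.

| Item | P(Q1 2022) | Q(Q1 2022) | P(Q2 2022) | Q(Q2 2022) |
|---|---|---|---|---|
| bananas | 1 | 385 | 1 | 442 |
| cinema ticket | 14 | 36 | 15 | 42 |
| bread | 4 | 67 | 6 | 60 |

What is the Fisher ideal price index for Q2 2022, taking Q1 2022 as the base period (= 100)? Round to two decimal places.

Laspeyres component (base-period weights):
ΣP(Q2 2022)Q(Q1 2022) = 1×385 + 15×36 + 6×67 = 385 + 540 + 402 = 1327
ΣP(Q1 2022)Q(Q1 2022) = 1×385 + 14×36 + 4×67 = 385 + 504 + 268 = 1157
L = 1327 / 1157 × 100 = 114.6932
Paasche component (current-period weights):
ΣP(Q2 2022)Q(Q2 2022) = 1×442 + 15×42 + 6×60 = 442 + 630 + 360 = 1432
ΣP(Q1 2022)Q(Q2 2022) = 1×442 + 14×42 + 4×60 = 442 + 588 + 240 = 1270
P = 1432 / 1270 × 100 = 112.7559
Fisher = √(L × P) = √(114.6932 × 112.7559) = 113.7204

113.72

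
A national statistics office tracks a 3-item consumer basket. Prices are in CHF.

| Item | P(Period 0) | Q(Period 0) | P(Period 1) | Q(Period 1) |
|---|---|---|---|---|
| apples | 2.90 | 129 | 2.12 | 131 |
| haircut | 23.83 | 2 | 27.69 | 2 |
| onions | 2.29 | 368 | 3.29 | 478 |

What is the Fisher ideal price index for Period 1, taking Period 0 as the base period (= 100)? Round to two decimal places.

Laspeyres component (base-period weights):
ΣP(Period 1)Q(Period 0) = 2.12×129 + 27.69×2 + 3.29×368 = 273.48 + 55.38 + 1210.72 = 1539.58
ΣP(Period 0)Q(Period 0) = 2.90×129 + 23.83×2 + 2.29×368 = 374.1 + 47.66 + 842.72 = 1264.48
L = 1539.58 / 1264.48 × 100 = 121.7560
Paasche component (current-period weights):
ΣP(Period 1)Q(Period 1) = 2.12×131 + 27.69×2 + 3.29×478 = 277.72 + 55.38 + 1572.62 = 1905.72
ΣP(Period 0)Q(Period 1) = 2.90×131 + 23.83×2 + 2.29×478 = 379.9 + 47.66 + 1094.62 = 1522.18
P = 1905.72 / 1522.18 × 100 = 125.1968
Fisher = √(L × P) = √(121.7560 × 125.1968) = 123.4644

123.46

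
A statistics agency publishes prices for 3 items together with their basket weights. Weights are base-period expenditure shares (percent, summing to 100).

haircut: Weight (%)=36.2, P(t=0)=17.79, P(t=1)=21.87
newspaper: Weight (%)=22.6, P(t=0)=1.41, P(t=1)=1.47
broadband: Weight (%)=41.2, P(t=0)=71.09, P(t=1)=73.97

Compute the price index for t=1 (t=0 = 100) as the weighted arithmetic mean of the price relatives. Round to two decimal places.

haircut: 36.2 × (21.87/17.79) = 36.2 × 1.229342 = 44.5022
newspaper: 22.6 × (1.47/1.41) = 22.6 × 1.042553 = 23.5617
broadband: 41.2 × (73.97/71.09) = 41.2 × 1.040512 = 42.8691
Index = Σ wᵢ·(p₁ᵢ/p₀ᵢ) = 44.5022 + 23.5617 + 42.8691 = 110.9330

110.93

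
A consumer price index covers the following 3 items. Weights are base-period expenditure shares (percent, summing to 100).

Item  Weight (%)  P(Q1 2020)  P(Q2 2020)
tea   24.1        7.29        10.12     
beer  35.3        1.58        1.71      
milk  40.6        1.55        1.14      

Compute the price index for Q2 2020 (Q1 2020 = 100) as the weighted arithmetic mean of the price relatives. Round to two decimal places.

tea: 24.1 × (10.12/7.29) = 24.1 × 1.388203 = 33.4557
beer: 35.3 × (1.71/1.58) = 35.3 × 1.082278 = 38.2044
milk: 40.6 × (1.14/1.55) = 40.6 × 0.735484 = 29.8606
Index = Σ wᵢ·(p₁ᵢ/p₀ᵢ) = 33.4557 + 38.2044 + 29.8606 = 101.5208

101.52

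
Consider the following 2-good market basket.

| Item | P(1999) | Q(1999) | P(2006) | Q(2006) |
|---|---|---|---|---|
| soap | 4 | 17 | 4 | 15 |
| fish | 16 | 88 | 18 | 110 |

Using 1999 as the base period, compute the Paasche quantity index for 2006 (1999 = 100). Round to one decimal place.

Paasche quantity index uses current-period prices as weights.
ΣP(2006)·Q(2006) = 4×15 + 18×110 = 60 + 1980 = 2040
ΣP(2006)·Q(1999) = 4×17 + 18×88 = 68 + 1584 = 1652
Index = 2040 / 1652 × 100 = 123.4867

123.5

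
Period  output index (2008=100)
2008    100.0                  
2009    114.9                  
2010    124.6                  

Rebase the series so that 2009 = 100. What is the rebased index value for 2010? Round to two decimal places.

Rebased(2010) = 124.6 / 114.9 × 100 = 108.4421

108.44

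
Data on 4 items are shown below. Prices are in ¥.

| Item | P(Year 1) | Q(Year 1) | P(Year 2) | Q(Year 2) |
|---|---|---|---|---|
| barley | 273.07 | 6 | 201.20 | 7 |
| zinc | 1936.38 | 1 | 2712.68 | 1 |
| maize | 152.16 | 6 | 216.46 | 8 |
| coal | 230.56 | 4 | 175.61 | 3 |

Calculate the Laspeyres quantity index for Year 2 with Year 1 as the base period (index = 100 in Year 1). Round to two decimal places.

106.41

Laspeyres quantity index uses base-period prices as weights.
ΣP(Year 1)·Q(Year 2) = 273.07×7 + 1936.38×1 + 152.16×8 + 230.56×3 = 1911.49 + 1936.38 + 1217.28 + 691.68 = 5756.83
ΣP(Year 1)·Q(Year 1) = 273.07×6 + 1936.38×1 + 152.16×6 + 230.56×4 = 1638.42 + 1936.38 + 912.96 + 922.24 = 5410
Index = 5756.83 / 5410 × 100 = 106.4109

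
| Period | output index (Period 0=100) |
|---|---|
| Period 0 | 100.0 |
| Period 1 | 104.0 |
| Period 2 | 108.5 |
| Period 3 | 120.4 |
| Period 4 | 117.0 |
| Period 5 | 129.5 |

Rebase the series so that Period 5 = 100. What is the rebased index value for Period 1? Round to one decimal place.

80.3

Rebased(Period 1) = 104.0 / 129.5 × 100 = 80.3089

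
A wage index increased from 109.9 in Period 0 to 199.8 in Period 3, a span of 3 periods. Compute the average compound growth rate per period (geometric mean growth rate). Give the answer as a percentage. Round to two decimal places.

22.05%

Growth factor = (199.8/109.9)^(1/3) = (1.818016)^(1/3) = 1.220485
Growth rate = 1.220485 − 1 = 0.220485 = 22.0485%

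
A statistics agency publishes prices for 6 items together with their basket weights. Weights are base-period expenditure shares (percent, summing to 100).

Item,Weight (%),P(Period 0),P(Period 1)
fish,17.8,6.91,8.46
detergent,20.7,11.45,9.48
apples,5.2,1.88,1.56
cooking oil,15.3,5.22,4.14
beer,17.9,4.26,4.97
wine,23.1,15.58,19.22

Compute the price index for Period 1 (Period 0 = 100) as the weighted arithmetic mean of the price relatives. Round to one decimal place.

104.8

fish: 17.8 × (8.46/6.91) = 17.8 × 1.224313 = 21.7928
detergent: 20.7 × (9.48/11.45) = 20.7 × 0.827948 = 17.1385
apples: 5.2 × (1.56/1.88) = 5.2 × 0.829787 = 4.3149
cooking oil: 15.3 × (4.14/5.22) = 15.3 × 0.793103 = 12.1345
beer: 17.9 × (4.97/4.26) = 17.9 × 1.166667 = 20.8833
wine: 23.1 × (19.22/15.58) = 23.1 × 1.233633 = 28.4969
Index = Σ wᵢ·(p₁ᵢ/p₀ᵢ) = 21.7928 + 17.1385 + 4.3149 + 12.1345 + 20.8833 + 28.4969 = 104.7609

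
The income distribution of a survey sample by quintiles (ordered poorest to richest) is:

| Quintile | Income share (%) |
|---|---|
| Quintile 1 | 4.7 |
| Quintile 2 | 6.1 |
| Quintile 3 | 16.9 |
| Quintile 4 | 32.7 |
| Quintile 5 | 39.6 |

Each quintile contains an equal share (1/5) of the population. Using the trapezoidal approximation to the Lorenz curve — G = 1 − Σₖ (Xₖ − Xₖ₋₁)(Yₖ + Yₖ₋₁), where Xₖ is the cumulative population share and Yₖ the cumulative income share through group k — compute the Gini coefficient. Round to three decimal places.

Cumulative income shares Yₖ: 0.0470, 0.1080, 0.2770, 0.6040, 1.0000
Σ (Xₖ−Xₖ₋₁)(Yₖ+Yₖ₋₁) = (1/5)(0.0470+0.0000) + (1/5)(0.1080+0.0470) + (1/5)(0.2770+0.1080) + (1/5)(0.6040+0.2770) + (1/5)(1.0000+0.6040)
  = 0.0094 + 0.0310 + 0.0770 + 0.1762 + 0.3208 = 0.6144
G = 1 − 0.6144 = 0.3856

0.386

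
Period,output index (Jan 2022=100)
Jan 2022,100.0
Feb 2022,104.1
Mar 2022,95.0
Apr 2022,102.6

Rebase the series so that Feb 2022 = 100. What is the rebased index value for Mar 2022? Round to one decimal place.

91.3

Rebased(Mar 2022) = 95.0 / 104.1 × 100 = 91.2584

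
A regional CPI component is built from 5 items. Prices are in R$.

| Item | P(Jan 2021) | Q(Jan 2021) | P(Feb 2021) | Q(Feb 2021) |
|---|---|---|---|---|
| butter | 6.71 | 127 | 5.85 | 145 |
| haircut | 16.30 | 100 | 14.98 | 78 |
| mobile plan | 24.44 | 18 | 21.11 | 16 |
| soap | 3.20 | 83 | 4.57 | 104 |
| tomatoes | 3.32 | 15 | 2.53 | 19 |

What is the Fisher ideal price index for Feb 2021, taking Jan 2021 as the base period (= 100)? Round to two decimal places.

Laspeyres component (base-period weights):
ΣP(Feb 2021)Q(Jan 2021) = 5.85×127 + 14.98×100 + 21.11×18 + 4.57×83 + 2.53×15 = 742.95 + 1498 + 379.98 + 379.31 + 37.95 = 3038.19
ΣP(Jan 2021)Q(Jan 2021) = 6.71×127 + 16.30×100 + 24.44×18 + 3.20×83 + 3.32×15 = 852.17 + 1630 + 439.92 + 265.6 + 49.8 = 3237.49
L = 3038.19 / 3237.49 × 100 = 93.8440
Paasche component (current-period weights):
ΣP(Feb 2021)Q(Feb 2021) = 5.85×145 + 14.98×78 + 21.11×16 + 4.57×104 + 2.53×19 = 848.25 + 1168.44 + 337.76 + 475.28 + 48.07 = 2877.8
ΣP(Jan 2021)Q(Feb 2021) = 6.71×145 + 16.30×78 + 24.44×16 + 3.20×104 + 3.32×19 = 972.95 + 1271.4 + 391.04 + 332.8 + 63.08 = 3031.27
P = 2877.8 / 3031.27 × 100 = 94.9371
Fisher = √(L × P) = √(93.8440 × 94.9371) = 94.3890

94.39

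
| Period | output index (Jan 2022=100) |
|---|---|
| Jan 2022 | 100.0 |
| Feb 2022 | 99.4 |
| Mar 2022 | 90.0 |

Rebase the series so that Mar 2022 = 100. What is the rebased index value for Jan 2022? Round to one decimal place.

111.1

Rebased(Jan 2022) = 100.0 / 90.0 × 100 = 111.1111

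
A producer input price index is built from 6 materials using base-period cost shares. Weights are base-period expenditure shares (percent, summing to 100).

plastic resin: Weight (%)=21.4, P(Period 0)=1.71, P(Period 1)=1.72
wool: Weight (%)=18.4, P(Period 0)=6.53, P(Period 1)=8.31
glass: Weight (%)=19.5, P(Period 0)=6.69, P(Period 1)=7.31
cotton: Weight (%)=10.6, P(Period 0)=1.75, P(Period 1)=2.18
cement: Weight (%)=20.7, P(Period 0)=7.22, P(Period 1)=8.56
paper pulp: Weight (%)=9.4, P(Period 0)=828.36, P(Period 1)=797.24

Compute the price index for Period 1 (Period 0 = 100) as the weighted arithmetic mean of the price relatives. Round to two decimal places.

plastic resin: 21.4 × (1.72/1.71) = 21.4 × 1.005848 = 21.5251
wool: 18.4 × (8.31/6.53) = 18.4 × 1.272588 = 23.4156
glass: 19.5 × (7.31/6.69) = 19.5 × 1.092676 = 21.3072
cotton: 10.6 × (2.18/1.75) = 10.6 × 1.245714 = 13.2046
cement: 20.7 × (8.56/7.22) = 20.7 × 1.185596 = 24.5418
paper pulp: 9.4 × (797.24/828.36) = 9.4 × 0.962432 = 9.0469
Index = Σ wᵢ·(p₁ᵢ/p₀ᵢ) = 21.5251 + 23.4156 + 21.3072 + 13.2046 + 24.5418 + 9.0469 = 113.0412

113.04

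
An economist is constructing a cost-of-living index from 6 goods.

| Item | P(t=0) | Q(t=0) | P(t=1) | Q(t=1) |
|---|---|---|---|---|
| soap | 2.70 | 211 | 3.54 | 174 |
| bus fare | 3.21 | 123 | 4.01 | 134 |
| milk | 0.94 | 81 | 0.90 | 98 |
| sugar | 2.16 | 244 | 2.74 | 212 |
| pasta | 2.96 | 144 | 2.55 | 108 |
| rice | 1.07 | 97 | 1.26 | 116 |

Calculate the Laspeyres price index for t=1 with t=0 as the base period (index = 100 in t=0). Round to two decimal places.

117.80

Laspeyres price index uses base-period quantities as weights.
ΣP(t=1)·Q(t=0) = 3.54×211 + 4.01×123 + 0.90×81 + 2.74×244 + 2.55×144 + 1.26×97 = 746.94 + 493.23 + 72.9 + 668.56 + 367.2 + 122.22 = 2471.05
ΣP(t=0)·Q(t=0) = 2.70×211 + 3.21×123 + 0.94×81 + 2.16×244 + 2.96×144 + 1.07×97 = 569.7 + 394.83 + 76.14 + 527.04 + 426.24 + 103.79 = 2097.74
Index = 2471.05 / 2097.74 × 100 = 117.7958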